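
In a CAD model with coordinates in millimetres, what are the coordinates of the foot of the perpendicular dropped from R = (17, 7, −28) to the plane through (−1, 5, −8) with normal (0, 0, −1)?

The perpendicular from R has direction n = (0, 0, −1): r = (17, 7, −28) + μ(0, 0, −1).
Substitute into the plane: n·(R + μn) = 8 gives 28 + 1μ = 8, so μ = -20.
Foot = (17, 7, −28) + (-20)·(0, 0, −1) = (17, 7, −8).

(17, 7, -8)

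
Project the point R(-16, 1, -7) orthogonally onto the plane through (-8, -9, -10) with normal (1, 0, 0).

The perpendicular from R has direction n = (1, 0, 0): r = (-16, 1, -7) + λ(1, 0, 0).
Substitute into the plane: n·(R + λn) = -8 gives -16 + 1λ = -8, so λ = 8.
Foot = (-16, 1, -7) + 8·(1, 0, 0) = (-8, 1, -7).

(-8, 1, -7)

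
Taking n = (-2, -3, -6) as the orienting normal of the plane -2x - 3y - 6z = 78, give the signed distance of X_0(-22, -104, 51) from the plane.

n·X_0 − 78 = -28.
|n| = 7, so the signed distance is -28/7 = -4.

-4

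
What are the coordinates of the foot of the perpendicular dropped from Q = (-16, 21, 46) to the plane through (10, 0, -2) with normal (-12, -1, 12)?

(20, 24, 10)

The perpendicular from Q has direction n = (-12, -1, 12): r = (-16, 21, 46) + t(-12, -1, 12).
Substitute into the plane: n·(Q + tn) = -144 gives 723 + 289t = -144, so t = -3.
Foot = (-16, 21, 46) + (-3)·(-12, -1, 12) = (20, 24, 10).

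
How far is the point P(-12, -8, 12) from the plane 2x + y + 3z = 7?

n = (2, 1, 3); n·P − 7 = -3; |n| = √14; distance = 3/√14.

3√14/14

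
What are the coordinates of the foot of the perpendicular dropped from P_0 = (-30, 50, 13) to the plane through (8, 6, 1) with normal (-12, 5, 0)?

(18, 30, 13)

The perpendicular from P_0 has direction n = (-12, 5, 0): r = (-30, 50, 13) + μ(-12, 5, 0).
Substitute into the plane: n·(P_0 + μn) = -66 gives 610 + 169μ = -66, so μ = -4.
Foot = (-30, 50, 13) + (-4)·(-12, 5, 0) = (18, 30, 13).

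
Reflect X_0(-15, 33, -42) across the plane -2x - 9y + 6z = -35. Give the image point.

n = (-2, -9, 6), |n|² = 121, n·X_0 − (-35) = -484, so t = -484/121 = -4.
Foot F = X_0 − (-4)·n = (-23, -3, -18); the reflection is 2F − X_0 = (-31, -39, 6).

(-31, -39, 6)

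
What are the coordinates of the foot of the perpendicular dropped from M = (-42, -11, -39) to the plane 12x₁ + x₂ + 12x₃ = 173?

The perpendicular from M has direction n = (12, 1, 12): r = (-42, -11, -39) + μ(12, 1, 12).
Substitute into the plane: n·(M + μn) = 173 gives -983 + 289μ = 173, so μ = 4.
Foot = (-42, -11, -39) + 4·(12, 1, 12) = (6, -7, 9).

(6, -7, 9)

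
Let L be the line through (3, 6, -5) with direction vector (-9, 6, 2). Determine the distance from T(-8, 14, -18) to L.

√233

Direction vector d = (-9, 6, 2).
AP = (-11, 8, -13), and AP × d = (94, 139, 6).
|AP × d|² = 28193 and |d|² = 121, so the distance is √(28193/121) = √233.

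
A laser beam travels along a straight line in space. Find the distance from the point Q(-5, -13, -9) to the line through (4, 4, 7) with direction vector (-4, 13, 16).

Direction vector d = (-4, 13, 16).
AP = (-9, -17, -16), and AP × d = (-64, 208, -185).
|AP × d|² = 81585 and |d|² = 441, so the distance is √(81585/441) = √185.

√185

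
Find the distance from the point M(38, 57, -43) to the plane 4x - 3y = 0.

d = |4·38 + (-3)·57 − 0| / √(16 + 9 + 0) = |-19| / 5 = 19/5.

19/5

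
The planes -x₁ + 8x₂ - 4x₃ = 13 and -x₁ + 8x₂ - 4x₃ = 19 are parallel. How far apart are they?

With common normal n = (-1, 8, -4) (|n| = 9), the distance is |13 − 19|/|n| = 6/9 = 2/3.

2/3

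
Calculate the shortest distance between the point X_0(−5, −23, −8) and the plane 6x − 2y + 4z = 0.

8/√14

Normal vector n = (6, −2, 4), and n·(−5, −23, −8) − 0 = −16.
|n| = √(36 + 4 + 16) = 2√14, so the distance is |-16|/(2√14) = 8/√14.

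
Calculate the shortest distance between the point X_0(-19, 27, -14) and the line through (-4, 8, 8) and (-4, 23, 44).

A direction vector is d = (0, 15, 36).
AP = (-15, 19, -22); AP·d = -507, |AP|² = 1070, |d|² = 1521.
distance² = |AP|² − (AP·d)²/|d|² = 1070 − 257049/1521 = 901, so the distance is √901.

√901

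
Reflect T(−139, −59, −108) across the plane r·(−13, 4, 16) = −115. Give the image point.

With n = (−13, 4, 16), the signed offset is (n·T − (-115))/|n|² = -42/441 = -2/21.
T' = T − 2t·n = (−139, −59, −108) − (-4/21)·(−13, 4, 16) = (−2971/21, −1223/21, −2204/21).

(-2971/21, -1223/21, -2204/21)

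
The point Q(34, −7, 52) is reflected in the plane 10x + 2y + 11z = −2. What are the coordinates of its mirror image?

(-46, -23, -36)

With n = (10, 2, 11), the signed offset is (n·Q − (-2))/|n|² = 900/225 = 4.
Q' = Q − 2t·n = (34, −7, 52) − 8·(10, 2, 11) = (−46, −23, −36).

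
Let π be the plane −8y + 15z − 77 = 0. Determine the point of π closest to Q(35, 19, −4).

n = (0, −8, 15), |n|² = 289, and n·Q − 77 = -289.
t = -289/289 = -1, so the foot is Q − t·n = (35, 19, −4) − (-1)·(0, −8, 15) = (35, 11, 11).

(35, 11, 11)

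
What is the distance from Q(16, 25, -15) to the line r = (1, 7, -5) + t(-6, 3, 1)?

Direction vector d = (-6, 3, 1).
AP = (15, 18, -10); AP·d = -46, |AP|² = 649, |d|² = 46.
distance² = |AP|² − (AP·d)²/|d|² = 649 − 2116/46 = 603, so the distance is 3√67.

3√67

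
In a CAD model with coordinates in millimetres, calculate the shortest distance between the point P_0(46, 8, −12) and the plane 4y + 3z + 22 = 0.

18/5

d = |4·8 + 3·(-12) − (-22)| / √(0 + 16 + 9) = |18| / 5 = 18/5.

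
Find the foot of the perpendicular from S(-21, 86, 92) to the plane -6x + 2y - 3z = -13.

The perpendicular from S has direction n = (-6, 2, -3): r = (-21, 86, 92) + t(-6, 2, -3).
Substitute into the plane: n·(S + tn) = -13 gives 22 + 49t = -13, so t = -5/7.
Foot = (-21, 86, 92) + (-5/7)·(-6, 2, -3) = (-117/7, 592/7, 659/7).

(-117/7, 592/7, 659/7)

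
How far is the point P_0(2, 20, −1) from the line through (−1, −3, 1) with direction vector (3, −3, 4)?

Direction vector d = (3, −3, 4).
AP = (3, 23, −2), and AP × d = (86, −18, −78).
|AP × d|² = 13804 and |d|² = 34, so the distance is √(13804/34) = √406.

√406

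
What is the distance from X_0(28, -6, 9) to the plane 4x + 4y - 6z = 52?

9√17/17

n = (4, 4, -6); n·P − 52 = -18; |n| = 2√17; distance = 18/(2√17) = 9√17/17.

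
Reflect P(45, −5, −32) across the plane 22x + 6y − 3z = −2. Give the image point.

(-43, -29, -20)

With n = (22, 6, −3), the signed offset is (n·P − (-2))/|n|² = 1058/529 = 2.
P' = P − 2t·n = (45, −5, −32) − 4·(22, 6, −3) = (−43, −29, −20).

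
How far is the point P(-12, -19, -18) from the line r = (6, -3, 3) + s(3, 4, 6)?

Direction vector d = (3, 4, 6).
AP = (-18, -16, -21), and AP × d = (-12, 45, -24).
|AP × d|² = 2745 and |d|² = 61, so the distance is √(2745/61) = √45 = 3√5.

3√5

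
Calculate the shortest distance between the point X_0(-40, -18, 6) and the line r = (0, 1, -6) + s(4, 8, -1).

Direction vector d = (4, 8, -1).
AP = (-40, -19, 12); AP·d = -324, |AP|² = 2105, |d|² = 81.
distance² = |AP|² − (AP·d)²/|d|² = 2105 − 104976/81 = 809, so the distance is √809.

√809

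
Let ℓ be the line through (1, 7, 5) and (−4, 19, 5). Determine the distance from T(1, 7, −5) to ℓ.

A direction vector is d = (−5, 12, 0).
AP = (0, 0, −10); AP·d = 0, |AP|² = 100, |d|² = 169.
distance² = |AP|² − (AP·d)²/|d|² = 100 − 0/169 = 100, so the distance is 10.

10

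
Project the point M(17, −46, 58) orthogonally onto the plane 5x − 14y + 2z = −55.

The perpendicular from M has direction n = (5, −14, 2): r = (17, −46, 58) + λ(5, −14, 2).
Substitute into the plane: n·(M + λn) = -55 gives 845 + 225λ = -55, so λ = -4.
Foot = (17, −46, 58) + (-4)·(5, −14, 2) = (−3, 10, 50).

(-3, 10, 50)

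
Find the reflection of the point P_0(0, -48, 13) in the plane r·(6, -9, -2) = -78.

(-48, 24, 29)

With n = (6, -9, -2), the signed offset is (n·P_0 − (-78))/|n|² = 484/121 = 4.
P_0' = P_0 − 2t·n = (0, -48, 13) − 8·(6, -9, -2) = (-48, 24, 29).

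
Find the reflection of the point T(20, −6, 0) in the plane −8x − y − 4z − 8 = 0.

(-12, -10, -16)

n = (−8, −1, −4), |n|² = 81, n·T − 8 = -162, so t = -162/81 = -2.
Foot F = T − (-2)·n = (4, −8, −8); the reflection is 2F − T = (−12, −10, −16).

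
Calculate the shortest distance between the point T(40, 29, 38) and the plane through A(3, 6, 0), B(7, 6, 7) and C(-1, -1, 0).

5/3

AB = (4, 0, 7) and AC = (-4, -7, 0), so a normal is n = AB × AC = (49, -28, -28).
Then n·(40, 29, 38) - (-21) = 105.
|n| = √(2401 + 784 + 784) = 63, so the distance is |105|/63 = 5/3.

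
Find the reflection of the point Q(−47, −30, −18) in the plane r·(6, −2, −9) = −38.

(-493/11, -338/11, -234/11)

With n = (6, −2, −9), the signed offset is (n·Q − (-38))/|n|² = -22/121 = -2/11.
Q' = Q − 2t·n = (−47, −30, −18) − (-4/11)·(6, −2, −9) = (−493/11, −338/11, −234/11).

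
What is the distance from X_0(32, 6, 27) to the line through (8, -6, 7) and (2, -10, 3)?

4√2

A direction vector is d = (-6, -4, -4).
AP = (24, 12, 20), and AP × d = (32, -24, -24).
|AP × d|² = 2176 and |d|² = 68, so the distance is √(2176/68) = √32 = 4√2.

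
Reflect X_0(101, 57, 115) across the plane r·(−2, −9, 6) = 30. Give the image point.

n = (−2, −9, 6), |n|² = 121, n·X_0 − 30 = -55, so t = -55/121 = -5/11.
Foot F = X_0 − (-5/11)·n = (1101/11, 582/11, 1295/11); the reflection is 2F − X_0 = (1091/11, 537/11, 1325/11).

(1091/11, 537/11, 1325/11)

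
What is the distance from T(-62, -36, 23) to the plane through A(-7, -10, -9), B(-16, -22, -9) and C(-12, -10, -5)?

9√2/5

AB = (-9, -12, 0) and AC = (-5, 0, 4), so a normal is n = AB × AC = (-48, 36, -60).
d = |(-48)·(-62) + 36·(-36) + (-60)·23 − 516| / √(2304 + 1296 + 3600) = |-216| / (60√2) = 9√2/5.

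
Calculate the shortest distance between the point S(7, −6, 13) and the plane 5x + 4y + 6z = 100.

Normal vector n = (5, 4, 6), and n·(7, −6, 13) − 100 = −11.
|n| = √(25 + 16 + 36) = √77, so the distance is |-11|/√77 = √77/7.

11/√77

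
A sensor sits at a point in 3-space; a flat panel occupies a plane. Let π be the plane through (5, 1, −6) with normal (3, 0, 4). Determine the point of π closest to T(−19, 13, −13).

The perpendicular from T has direction n = (3, 0, 4): r = (−19, 13, −13) + μ(3, 0, 4).
Substitute into the plane: n·(T + μn) = -9 gives -109 + 25μ = -9, so μ = 4.
Foot = (−19, 13, −13) + 4·(3, 0, 4) = (−7, 13, 3).

(-7, 13, 3)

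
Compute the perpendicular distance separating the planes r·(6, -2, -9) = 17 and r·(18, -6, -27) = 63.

4/11

Divide the second equation by 3 to match normals: 6x₁ - 2x₂ - 9x₃ = 21.
With common normal n = (6, -2, -9) (|n| = 11), the distance is |17 − 21|/|n| = 4/11.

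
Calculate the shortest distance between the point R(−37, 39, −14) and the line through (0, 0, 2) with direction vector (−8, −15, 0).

√2857

Direction vector d = (−8, −15, 0).
AP = (−37, 39, −16), and AP × d = (−240, 128, 867).
|AP × d|² = 825673 and |d|² = 289, so the distance is √(825673/289) = √2857.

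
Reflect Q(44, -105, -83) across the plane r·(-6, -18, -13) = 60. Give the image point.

(104, 75, 47)

With n = (-6, -18, -13), the signed offset is (n·Q − 60)/|n|² = 2645/529 = 5.
Q' = Q − 2t·n = (44, -105, -83) − 10·(-6, -18, -13) = (104, 75, 47).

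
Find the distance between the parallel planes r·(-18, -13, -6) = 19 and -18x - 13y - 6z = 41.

22/23

With common normal n = (-18, -13, -6) (|n| = 23), the distance is |19 − 41|/|n| = 22/23.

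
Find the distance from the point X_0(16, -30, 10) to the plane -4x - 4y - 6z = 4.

4√17/17

d = |(-4)·16 + (-4)·(-30) + (-6)·10 − 4| / √(16 + 16 + 36) = |-8| / (2√17) = 4√17/17.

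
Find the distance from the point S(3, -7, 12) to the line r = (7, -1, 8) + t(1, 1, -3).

2√6

Direction vector d = (1, 1, -3).
AP = (-4, -6, 4), and AP × d = (14, -8, 2).
|AP × d|² = 264 and |d|² = 11, so the distance is √(264/11) = √24 = 2√6.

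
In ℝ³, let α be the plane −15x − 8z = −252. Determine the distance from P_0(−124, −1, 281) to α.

d = |(-15)·(-124) + (-8)·281 − (-252)| / √(225 + 0 + 64) = |-136| / 17 = 8.

8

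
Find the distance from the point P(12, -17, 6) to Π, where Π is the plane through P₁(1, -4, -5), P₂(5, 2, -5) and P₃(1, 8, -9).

P₁P₂ = (4, 6, 0) and P₁P₃ = (0, 12, -4), so a normal is n = P₁P₂ × P₁P₃ = (-24, 16, 48).
Then n·(12, -17, 6) - (-328) = 56.
|n| = √(576 + 256 + 2304) = 56, so the distance is |56|/56 = 1.

1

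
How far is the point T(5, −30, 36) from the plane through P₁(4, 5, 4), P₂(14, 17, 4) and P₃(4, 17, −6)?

P₁P₂ = (10, 12, 0) and P₁P₃ = (0, 12, −10), so a normal is n = P₁P₂ × P₁P₃ = (−120, 100, 120).
n = (−120, 100, 120); n·P − 500 = 220; |n| = 20√97; distance = 220/(20√97) = 11/√97.

11/√97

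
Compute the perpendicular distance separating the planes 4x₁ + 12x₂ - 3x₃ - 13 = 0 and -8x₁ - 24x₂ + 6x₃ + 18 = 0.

Divide the second equation by -2 to match normals: 4x₁ + 12x₂ - 3x₃ = 9.
Both planes have normal n = (4, 12, -3), |n| = 13. Any point on the first plane is at distance |9 − 13|/|n| = 4/13 from the second.

4/13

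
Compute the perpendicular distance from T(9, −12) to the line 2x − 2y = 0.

The normal to the line is n = (2, −2) with |n| = 2√2.
|n·T − 0| = |42 − 0| = 42, so the distance is 42/(2√2) = 21√2/2.

21√2/2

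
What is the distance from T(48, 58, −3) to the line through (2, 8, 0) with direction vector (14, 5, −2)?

5√41

Direction vector d = (14, 5, −2).
AP = (46, 50, −3); AP·d = 900, |AP|² = 4625, |d|² = 225.
distance² = |AP|² − (AP·d)²/|d|² = 4625 − 810000/225 = 1025, so the distance is 5√41.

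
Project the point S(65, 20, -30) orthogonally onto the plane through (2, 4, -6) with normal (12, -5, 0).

(17, 40, -30)

n = (12, -5, 0), |n|² = 169, and n·S − 4 = 676.
t = 676/169 = 4, so the foot is S − t·n = (65, 20, -30) − 4·(12, -5, 0) = (17, 40, -30).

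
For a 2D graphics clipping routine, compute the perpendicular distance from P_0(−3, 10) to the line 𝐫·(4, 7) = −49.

107/√65

The normal to the line is n = (4, 7) with |n| = √65.
|n·P_0 − (-49)| = |58 − (-49)| = 107, so the distance is 107/√65 = 107√65/65.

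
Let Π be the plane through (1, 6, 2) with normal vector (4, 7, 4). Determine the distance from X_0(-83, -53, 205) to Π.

7

The plane has equation n·(r − (1, 6, 2)) = 0, i.e. n·r = 54.
n = (4, 7, 4); n·P − 54 = 63; |n| = 9; distance = 63/9 = 7.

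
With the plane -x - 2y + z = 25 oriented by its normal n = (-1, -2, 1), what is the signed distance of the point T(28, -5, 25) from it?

n·T − 25 = -18.
|n| = √6, so the signed distance is -3√6.

-3√6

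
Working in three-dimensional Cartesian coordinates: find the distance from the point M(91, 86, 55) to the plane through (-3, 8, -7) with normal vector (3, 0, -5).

14√34/17

The plane has equation n·(r − (-3, 8, -7)) = 0, i.e. n·r = 26.
Then n·(91, 86, 55) - 26 = -28.
|n| = √(9 + 0 + 25) = √34, so the distance is |-28|/√34 = 14√34/17.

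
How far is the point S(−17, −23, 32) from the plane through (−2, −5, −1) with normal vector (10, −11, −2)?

6/5

The plane has equation n·(r − (−2, −5, −1)) = 0, i.e. n·r = 37.
Then n·(−17, −23, 32) − 37 = −18.
|n| = √(100 + 121 + 4) = 15, so the distance is |-18|/15 = 6/5.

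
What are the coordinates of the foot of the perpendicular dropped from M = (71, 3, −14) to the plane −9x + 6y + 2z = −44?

n = (−9, 6, 2), |n|² = 121, and n·M − (-44) = -605.
t = -605/121 = -5, so the foot is M − t·n = (71, 3, −14) − (-5)·(−9, 6, 2) = (26, 33, −4).

(26, 33, -4)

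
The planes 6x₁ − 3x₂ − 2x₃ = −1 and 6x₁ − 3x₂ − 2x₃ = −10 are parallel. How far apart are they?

9/7

Both planes have normal n = (6, −3, −2), |n| = 7. Any point on the first plane is at distance |(-10) − (-1)|/|n| = 9/7 from the second.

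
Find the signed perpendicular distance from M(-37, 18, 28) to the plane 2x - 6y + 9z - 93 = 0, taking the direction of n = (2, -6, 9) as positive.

-23/11

n·M − 93 = -23.
|n| = 11, so the signed distance is -23/11.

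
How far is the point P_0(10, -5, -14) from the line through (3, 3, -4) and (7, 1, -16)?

7

A direction vector is d = (4, -2, -12).
AP = (7, -8, -10), and AP × d = (76, 44, 18).
|AP × d|² = 8036 and |d|² = 164, so the distance is √(8036/164) = √49 = 7.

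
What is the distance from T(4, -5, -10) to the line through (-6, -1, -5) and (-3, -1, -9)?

√41

A direction vector is d = (3, 0, -4).
AP = (10, -4, -5), and AP × d = (16, 25, 12).
|AP × d|² = 1025 and |d|² = 25, so the distance is √(1025/25) = √41.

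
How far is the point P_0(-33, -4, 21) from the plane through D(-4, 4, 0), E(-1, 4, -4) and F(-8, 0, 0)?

DE = (3, 0, -4) and DF = (-4, -4, 0), so a normal is n = DE × DF = (-16, 16, -12).
Then n·(-33, -4, 21) - 128 = 84.
|n| = √(256 + 256 + 144) = 4√41, so the distance is |84|/(4√41) = 21/√41.

21√41/41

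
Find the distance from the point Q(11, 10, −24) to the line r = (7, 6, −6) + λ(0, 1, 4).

2√21

Direction vector d = (0, 1, 4).
AP = (4, 4, −18); AP·d = -68, |AP|² = 356, |d|² = 17.
distance² = |AP|² − (AP·d)²/|d|² = 356 − 4624/17 = 84, so the distance is 2√21.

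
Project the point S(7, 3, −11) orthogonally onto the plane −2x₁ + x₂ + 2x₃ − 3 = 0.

The perpendicular from S has direction n = (−2, 1, 2): r = (7, 3, −11) + λ(−2, 1, 2).
Substitute into the plane: n·(S + λn) = 3 gives -33 + 9λ = 3, so λ = 4.
Foot = (7, 3, −11) + 4·(−2, 1, 2) = (−1, 7, −3).

(-1, 7, -3)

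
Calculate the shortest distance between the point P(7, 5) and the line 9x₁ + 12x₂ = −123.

The normal to the line is n = (9, 12) with |n| = 15.
|n·P − (-123)| = |123 − (-123)| = 246, so the distance is 246/15 = 82/5.

82/5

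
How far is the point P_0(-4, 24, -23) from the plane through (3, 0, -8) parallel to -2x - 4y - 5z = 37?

Parallel planes share the normal n = (-2, -4, -5); since (3, 0, -8) lies on the plane, its equation is -2x - 4y - 5z = 34.
d = |(-2)·(-4) + (-4)·24 + (-5)·(-23) − 34| / √(4 + 16 + 25) = |-7| / (3√5) = 7√5/15.

7√5/15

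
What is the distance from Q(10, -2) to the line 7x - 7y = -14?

The normal to the line is n = (7, -7) with |n| = 7√2.
|n·Q − (-14)| = |84 − (-14)| = 98, so the distance is 98/(7√2) = 7√2.

7√2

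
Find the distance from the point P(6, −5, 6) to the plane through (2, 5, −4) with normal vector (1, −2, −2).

4/3

The plane has equation n·(r − (2, 5, −4)) = 0, i.e. n·r = 0.
d = |1·6 + (-2)·(-5) + (-2)·6 − 0| / √(1 + 4 + 4) = |4| / 3 = 4/3.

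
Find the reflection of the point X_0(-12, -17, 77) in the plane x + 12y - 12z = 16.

(-4, 79, -19)

n = (1, 12, -12), |n|² = 289, n·X_0 − 16 = -1156, so t = -1156/289 = -4.
Foot F = X_0 − (-4)·n = (-8, 31, 29); the reflection is 2F − X_0 = (-4, 79, -19).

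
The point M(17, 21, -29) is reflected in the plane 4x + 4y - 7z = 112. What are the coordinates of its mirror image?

(-7, -3, 13)

With n = (4, 4, -7), the signed offset is (n·M − 112)/|n|² = 243/81 = 3.
M' = M − 2t·n = (17, 21, -29) − 6·(4, 4, -7) = (-7, -3, 13).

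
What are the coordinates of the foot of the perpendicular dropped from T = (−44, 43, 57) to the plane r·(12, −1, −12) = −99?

n = (12, −1, −12), |n|² = 289, and n·T − (-99) = -1156.
t = -1156/289 = -4, so the foot is T − t·n = (−44, 43, 57) − (-4)·(12, −1, −12) = (4, 39, 9).

(4, 39, 9)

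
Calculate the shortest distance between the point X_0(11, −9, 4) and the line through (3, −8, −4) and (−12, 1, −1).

√94

A direction vector is d = (−15, 9, 3).
AP = (8, −1, 8), and AP × d = (−75, −144, 57).
|AP × d|² = 29610 and |d|² = 315, so the distance is √(29610/315) = √94.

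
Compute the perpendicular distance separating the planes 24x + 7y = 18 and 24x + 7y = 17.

With common normal n = (24, 7, 0) (|n| = 25), the distance is |18 − 17|/|n| = 1/25.

1/25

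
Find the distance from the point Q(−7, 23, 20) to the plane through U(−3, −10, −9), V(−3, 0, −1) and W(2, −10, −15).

√77/7

UV = (0, 10, 8) and UW = (5, 0, −6), so a normal is n = UV × UW = (−60, 40, −50).
d = |(-60)·(-7) + 40·23 + (-50)·20 − 230| / √(3600 + 1600 + 2500) = |110| / (10√77) = √77/7.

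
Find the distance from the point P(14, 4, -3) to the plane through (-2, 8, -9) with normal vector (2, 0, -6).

The plane has equation n·(r − (-2, 8, -9)) = 0, i.e. n·r = 50.
Then n·(14, 4, -3) - 50 = -4.
|n| = √(4 + 0 + 36) = 2√10, so the distance is |-4|/(2√10) = √10/5.

√10/5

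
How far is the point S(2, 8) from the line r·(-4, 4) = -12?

9√2/2

The normal to the line is n = (-4, 4) with |n| = 4√2.
|n·S − (-12)| = |24 − (-12)| = 36, so the distance is 36/(4√2) = 9/√2.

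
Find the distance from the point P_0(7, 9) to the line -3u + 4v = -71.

86/5

d = |(-3)·7 + 4·9 − (-71)| / √(9 + 16) = |86|/5 = 86/5.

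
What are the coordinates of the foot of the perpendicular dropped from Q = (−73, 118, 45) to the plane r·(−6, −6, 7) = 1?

The perpendicular from Q has direction n = (−6, −6, 7): r = (−73, 118, 45) + λ(−6, −6, 7).
Substitute into the plane: n·(Q + λn) = 1 gives 45 + 121λ = 1, so λ = -4/11.
Foot = (−73, 118, 45) + (-4/11)·(−6, −6, 7) = (−779/11, 1322/11, 467/11).

(-779/11, 1322/11, 467/11)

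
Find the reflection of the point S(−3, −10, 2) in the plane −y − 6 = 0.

With n = (0, −1, 0), the signed offset is (n·S − 6)/|n|² = 4/1 = 4.
S' = S − 2t·n = (−3, −10, 2) − 8·(0, −1, 0) = (−3, −2, 2).

(-3, -2, 2)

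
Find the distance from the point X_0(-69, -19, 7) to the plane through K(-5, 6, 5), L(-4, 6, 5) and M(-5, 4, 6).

KL = (1, 0, 0) and KM = (0, -2, 1), so a normal is n = KL × KM = (0, -1, -2).
Then n·(-69, -19, 7) - (-16) = 21.
|n| = √(0 + 1 + 4) = √5, so the distance is |21|/√5 = 21/√5.

21/√5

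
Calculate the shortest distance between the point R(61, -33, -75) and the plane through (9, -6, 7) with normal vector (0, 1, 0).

27

The plane has equation n·(r − (9, -6, 7)) = 0, i.e. n·r = -6.
Then n·(61, -33, -75) - (-6) = -27.
|n| = √(0 + 1 + 0) = 1, so the distance is |-27|/1 = 27.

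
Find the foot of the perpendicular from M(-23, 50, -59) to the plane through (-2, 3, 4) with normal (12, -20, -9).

(-11, 30, -68)

The perpendicular from M has direction n = (12, -20, -9): r = (-23, 50, -59) + λ(12, -20, -9).
Substitute into the plane: n·(M + λn) = -120 gives -745 + 625λ = -120, so λ = 1.
Foot = (-23, 50, -59) + 1·(12, -20, -9) = (-11, 30, -68).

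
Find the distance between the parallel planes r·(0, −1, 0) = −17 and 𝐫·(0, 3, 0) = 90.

13

Divide the second equation by -3 to match normals: −y = -30.
With common normal n = (0, −1, 0) (|n| = 1), the distance is |(-17) − (-30)|/|n| = 13/1 = 13.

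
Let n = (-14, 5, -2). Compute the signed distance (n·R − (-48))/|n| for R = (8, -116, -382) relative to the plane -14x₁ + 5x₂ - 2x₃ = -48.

n·R − (-48) = 120.
|n| = 15, so the signed distance is 120/15 = 8.

8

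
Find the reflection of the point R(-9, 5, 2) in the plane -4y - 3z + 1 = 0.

(-9, -3, -4)

n = (0, -4, -3), |n|² = 25, n·R − (-1) = -25, so t = -25/25 = -1.
Foot F = R − (-1)·n = (-9, 1, -1); the reflection is 2F − R = (-9, -3, -4).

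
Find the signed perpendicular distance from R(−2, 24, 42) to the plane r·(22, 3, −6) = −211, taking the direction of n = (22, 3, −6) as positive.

n·R − (-211) = -13.
|n| = 23, so the signed distance is -13/23.

-13/23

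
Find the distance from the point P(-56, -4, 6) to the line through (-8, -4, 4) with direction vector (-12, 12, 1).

Direction vector d = (-12, 12, 1).
AP = (-48, 0, 2); AP·d = 578, |AP|² = 2308, |d|² = 289.
distance² = |AP|² − (AP·d)²/|d|² = 2308 − 334084/289 = 1152, so the distance is 24√2.

24√2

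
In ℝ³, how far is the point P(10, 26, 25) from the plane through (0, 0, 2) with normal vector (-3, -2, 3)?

13√22/22

The plane has equation n·(r − (0, 0, 2)) = 0, i.e. n·r = 6.
d = |(-3)·10 + (-2)·26 + 3·25 − 6| / √(9 + 4 + 9) = |-13| / √22 = 13/√22.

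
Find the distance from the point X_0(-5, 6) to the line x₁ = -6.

The normal to the line is n = (1, 0) with |n| = 1.
|n·X_0 − (-6)| = |-5 − (-6)| = 1, so the distance is 1/1 = 1.

1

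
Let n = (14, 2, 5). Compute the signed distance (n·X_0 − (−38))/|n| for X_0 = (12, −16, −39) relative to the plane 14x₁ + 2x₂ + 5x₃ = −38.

-7/5

n·X_0 − (-38) = -21.
|n| = 15, so the signed distance is -21/15 = -7/5.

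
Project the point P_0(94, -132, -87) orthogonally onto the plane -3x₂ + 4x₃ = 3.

The perpendicular from P_0 has direction n = (0, -3, 4): r = (94, -132, -87) + λ(0, -3, 4).
Substitute into the plane: n·(P_0 + λn) = 3 gives 48 + 25λ = 3, so λ = -9/5.
Foot = (94, -132, -87) + (-9/5)·(0, -3, 4) = (94, -633/5, -471/5).

(94, -633/5, -471/5)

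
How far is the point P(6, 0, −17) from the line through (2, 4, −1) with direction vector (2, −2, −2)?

Direction vector d = (2, −2, −2).
AP = (4, −4, −16); AP·d = 48, |AP|² = 288, |d|² = 12.
distance² = |AP|² − (AP·d)²/|d|² = 288 − 2304/12 = 96, so the distance is 4√6.

4√6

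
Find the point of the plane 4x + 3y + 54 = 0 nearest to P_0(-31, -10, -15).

The perpendicular from P_0 has direction n = (4, 3, 0): r = (-31, -10, -15) + λ(4, 3, 0).
Substitute into the plane: n·(P_0 + λn) = -54 gives -154 + 25λ = -54, so λ = 4.
Foot = (-31, -10, -15) + 4·(4, 3, 0) = (-15, 2, -15).

(-15, 2, -15)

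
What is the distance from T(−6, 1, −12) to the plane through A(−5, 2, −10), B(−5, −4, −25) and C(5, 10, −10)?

AB = (0, −6, −15) and AC = (10, 8, 0), so a normal is n = AB × AC = (120, −150, 60).
d = |120·(-6) + (-150)·1 + 60·(-12) − (-1500)| / √(14400 + 22500 + 3600) = |-90| / (90√5) = √5/5.

√5/5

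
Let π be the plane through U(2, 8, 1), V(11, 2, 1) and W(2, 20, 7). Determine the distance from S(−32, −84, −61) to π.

4

UV = (9, −6, 0) and UW = (0, 12, 6), so a normal is n = UV × UW = (−36, −54, 108).
n = (−36, −54, 108); n·P − (-396) = -504; |n| = 126; distance = 504/126 = 4.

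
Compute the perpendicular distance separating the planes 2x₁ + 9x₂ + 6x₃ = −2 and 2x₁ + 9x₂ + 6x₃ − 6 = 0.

With common normal n = (2, 9, 6) (|n| = 11), the distance is |(-2) − 6|/|n| = 8/11.

8/11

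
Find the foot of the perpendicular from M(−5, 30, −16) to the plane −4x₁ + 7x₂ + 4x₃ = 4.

n = (−4, 7, 4), |n|² = 81, and n·M − 4 = 162.
t = 162/81 = 2, so the foot is M − t·n = (−5, 30, −16) − 2·(−4, 7, 4) = (3, 16, −24).

(3, 16, -24)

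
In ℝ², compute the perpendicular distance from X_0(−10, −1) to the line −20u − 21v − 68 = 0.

153/29

d = |(-20)·(-10) + (-21)·(-1) − 68| / √(400 + 441) = |153|/29 = 153/29.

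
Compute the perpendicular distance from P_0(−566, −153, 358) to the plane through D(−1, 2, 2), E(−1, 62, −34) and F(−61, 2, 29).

7

DE = (0, 60, −36) and DF = (−60, 0, 27), so a normal is n = DE × DF = (1620, 2160, 3600).
Then n·(−566, −153, 358) − 9900 = 31500.
|n| = √(2624400 + 4665600 + 12960000) = 4500, so the distance is |31500|/4500 = 7.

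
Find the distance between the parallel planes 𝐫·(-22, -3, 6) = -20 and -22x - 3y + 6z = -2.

18/23

Both planes have normal n = (-22, -3, 6), |n| = 23. Any point on the first plane is at distance |(-2) − (-20)|/|n| = 18/23 from the second.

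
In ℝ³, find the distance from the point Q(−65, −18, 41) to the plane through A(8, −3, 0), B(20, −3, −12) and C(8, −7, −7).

23/9

AB = (12, 0, −12) and AC = (0, −4, −7), so a normal is n = AB × AC = (−48, 84, −48).
n = (−48, 84, −48); n·P − (-636) = 276; |n| = 108; distance = 276/108 = 23/9.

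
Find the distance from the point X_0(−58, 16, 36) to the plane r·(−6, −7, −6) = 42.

Normal vector n = (−6, −7, −6), and n·(−58, 16, 36) − 42 = −22.
|n| = √(36 + 49 + 36) = 11, so the distance is |-22|/11 = 2.

2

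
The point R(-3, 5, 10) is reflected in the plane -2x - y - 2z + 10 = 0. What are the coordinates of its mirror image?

(-7, 3, 6)

n = (-2, -1, -2), |n|² = 9, n·R − (-10) = -9, so t = -9/9 = -1.
Foot F = R − (-1)·n = (-5, 4, 8); the reflection is 2F − R = (-7, 3, 6).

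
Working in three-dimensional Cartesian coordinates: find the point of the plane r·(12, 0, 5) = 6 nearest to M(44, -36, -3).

n = (12, 0, 5), |n|² = 169, and n·M − 6 = 507.
t = 507/169 = 3, so the foot is M − t·n = (44, -36, -3) − 3·(12, 0, 5) = (8, -36, -18).

(8, -36, -18)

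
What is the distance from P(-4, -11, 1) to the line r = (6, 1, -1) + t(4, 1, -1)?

√86

Direction vector d = (4, 1, -1).
AP = (-10, -12, 2), and AP × d = (10, -2, 38).
|AP × d|² = 1548 and |d|² = 18, so the distance is √(1548/18) = √86.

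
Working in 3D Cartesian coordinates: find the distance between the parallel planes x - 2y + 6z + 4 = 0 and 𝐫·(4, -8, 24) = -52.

Divide the second equation by 4 to match normals: x - 2y + 6z = -13.
With common normal n = (1, -2, 6) (|n| = √41), the distance is |(-4) − (-13)|/|n| = 9/√41 = 9√41/41.

9/√41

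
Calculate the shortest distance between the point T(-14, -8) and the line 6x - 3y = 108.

The normal to the line is n = (6, -3) with |n| = 3√5.
|n·T − 108| = |-60 − 108| = 168, so the distance is 168/(3√5) = 56√5/5.

56√5/5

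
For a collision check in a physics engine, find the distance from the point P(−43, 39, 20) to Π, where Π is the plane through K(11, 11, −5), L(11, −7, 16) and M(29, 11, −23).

KL = (0, −18, 21) and KM = (18, 0, −18), so a normal is n = KL × KM = (324, 378, 324).
d = |324·(-43) + 378·39 + 324·20 − 6102| / √(104976 + 142884 + 104976) = |1188| / 594 = 2.

2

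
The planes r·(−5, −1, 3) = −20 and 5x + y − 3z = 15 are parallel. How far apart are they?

√35/7

Divide the second equation by -1 to match normals: −5x − y + 3z = -15.
Both planes have normal n = (−5, −1, 3), |n| = √35. Any point on the first plane is at distance |(-15) − (-20)|/|n| = 5/√35 = √35/7 from the second.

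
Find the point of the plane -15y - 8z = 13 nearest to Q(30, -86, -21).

(30, -11, 19)

n = (0, -15, -8), |n|² = 289, and n·Q − 13 = 1445.
t = 1445/289 = 5, so the foot is Q − t·n = (30, -86, -21) − 5·(0, -15, -8) = (30, -11, 19).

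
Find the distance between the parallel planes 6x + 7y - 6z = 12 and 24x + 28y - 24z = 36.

Divide the second equation by 4 to match normals: 6x + 7y - 6z = 9.
Both planes have normal n = (6, 7, -6), |n| = 11. Any point on the first plane is at distance |9 − 12|/|n| = 3/11 from the second.

3/11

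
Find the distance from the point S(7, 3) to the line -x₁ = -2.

The normal to the line is n = (-1, 0) with |n| = 1.
|n·S − (-2)| = |-7 − (-2)| = 5, so the distance is 5/1 = 5.

5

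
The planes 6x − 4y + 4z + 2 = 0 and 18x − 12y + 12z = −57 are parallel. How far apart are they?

Divide the second equation by 3 to match normals: 6x − 4y + 4z = -19.
Both planes have normal n = (6, −4, 4), |n| = 2√17. Any point on the first plane is at distance |(-19) − (-2)|/|n| = 17/(2√17) = √17/2 from the second.

√17/2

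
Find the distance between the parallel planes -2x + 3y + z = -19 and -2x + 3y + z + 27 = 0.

Both planes have normal n = (-2, 3, 1), |n| = √14. Any point on the first plane is at distance |(-27) − (-19)|/|n| = 8/√14 = 4√14/7 from the second.

8/√14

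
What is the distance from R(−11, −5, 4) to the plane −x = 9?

2

n = (−1, 0, 0); n·P − 9 = 2; |n| = 1; distance = 2/1 = 2.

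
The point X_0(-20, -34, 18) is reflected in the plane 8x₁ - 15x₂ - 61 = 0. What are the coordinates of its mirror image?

With n = (8, -15, 0), the signed offset is (n·X_0 − 61)/|n|² = 289/289 = 1.
X_0' = X_0 − 2t·n = (-20, -34, 18) − 2·(8, -15, 0) = (-36, -4, 18).

(-36, -4, 18)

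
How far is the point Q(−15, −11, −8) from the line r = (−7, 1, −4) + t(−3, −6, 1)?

Direction vector d = (−3, −6, 1).
AP = (−8, −12, −4), and AP × d = (−36, 20, 12).
|AP × d|² = 1840 and |d|² = 46, so the distance is √(1840/46) = √40 = 2√10.

2√10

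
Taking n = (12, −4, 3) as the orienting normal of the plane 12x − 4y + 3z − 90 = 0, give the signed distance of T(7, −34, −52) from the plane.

-2

n·T − 90 = -26.
|n| = 13, so the signed distance is -26/13 = -2.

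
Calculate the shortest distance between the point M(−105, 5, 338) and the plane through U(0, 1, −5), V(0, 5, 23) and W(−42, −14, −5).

UV = (0, 4, 28) and UW = (−42, −15, 0), so a normal is n = UV × UW = (420, −1176, 168).
Then n·(−105, 5, 338) − (−2016) = 8820.
|n| = √(176400 + 1382976 + 28224) = 1260, so the distance is |8820|/1260 = 7.

7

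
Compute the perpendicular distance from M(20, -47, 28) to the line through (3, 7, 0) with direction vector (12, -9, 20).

Direction vector d = (12, -9, 20).
AP = (17, -54, 28), and AP × d = (-828, -4, 495).
|AP × d|² = 930625 and |d|² = 625, so the distance is √(930625/625) = √1489.

√1489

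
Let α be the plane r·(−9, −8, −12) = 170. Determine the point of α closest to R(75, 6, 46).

(30, -34, -14)

The perpendicular from R has direction n = (−9, −8, −12): r = (75, 6, 46) + λ(−9, −8, −12).
Substitute into the plane: n·(R + λn) = 170 gives -1275 + 289λ = 170, so λ = 5.
Foot = (75, 6, 46) + 5·(−9, −8, −12) = (30, −34, −14).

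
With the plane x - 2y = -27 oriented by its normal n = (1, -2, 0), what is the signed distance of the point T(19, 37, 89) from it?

-28√5/5

n·T − (-27) = -28.
|n| = √5, so the signed distance is -28√5/5.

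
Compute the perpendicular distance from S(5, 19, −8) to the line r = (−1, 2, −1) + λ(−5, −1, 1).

√266

Direction vector d = (−5, −1, 1).
AP = (6, 17, −7); AP·d = -54, |AP|² = 374, |d|² = 27.
distance² = |AP|² − (AP·d)²/|d|² = 374 − 2916/27 = 266, so the distance is √266.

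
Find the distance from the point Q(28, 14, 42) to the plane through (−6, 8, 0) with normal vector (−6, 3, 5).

12√70/35

The plane has equation n·(r − (−6, 8, 0)) = 0, i.e. n·r = 60.
d = |(-6)·28 + 3·14 + 5·42 − 60| / √(36 + 9 + 25) = |24| / √70 = 12√70/35.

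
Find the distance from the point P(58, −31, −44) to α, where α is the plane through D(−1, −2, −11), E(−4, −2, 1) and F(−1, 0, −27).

29/9

DE = (−3, 0, 12) and DF = (0, 2, −16), so a normal is n = DE × DF = (−24, −48, −6).
Then n·(58, −31, −44) − 186 = 174.
|n| = √(576 + 2304 + 36) = 54, so the distance is |174|/54 = 29/9.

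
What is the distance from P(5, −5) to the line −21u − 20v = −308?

d = |(-21)·5 + (-20)·(-5) − (-308)| / √(441 + 400) = |303|/29 = 303/29.

303/29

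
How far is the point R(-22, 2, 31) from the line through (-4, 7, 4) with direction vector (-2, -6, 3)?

Direction vector d = (-2, -6, 3).
AP = (-18, -5, 27), and AP × d = (147, 0, 98).
|AP × d|² = 31213 and |d|² = 49, so the distance is √(31213/49) = √637 = 7√13.

7√13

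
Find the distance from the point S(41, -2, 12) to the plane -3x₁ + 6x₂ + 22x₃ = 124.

n = (-3, 6, 22); n·P − 124 = 5; |n| = 23; distance = 5/23.

5/23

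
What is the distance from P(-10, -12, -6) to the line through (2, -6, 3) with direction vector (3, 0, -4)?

Direction vector d = (3, 0, -4).
AP = (-12, -6, -9), and AP × d = (24, -75, 18).
|AP × d|² = 6525 and |d|² = 25, so the distance is √(6525/25) = √261 = 3√29.

3√29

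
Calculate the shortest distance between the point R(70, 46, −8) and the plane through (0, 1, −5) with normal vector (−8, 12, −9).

The plane has equation n·(r − (0, 1, −5)) = 0, i.e. n·r = 57.
n = (−8, 12, −9); n·P − 57 = 7; |n| = 17; distance = 7/17.

7/17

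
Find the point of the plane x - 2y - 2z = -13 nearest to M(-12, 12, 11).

n = (1, -2, -2), |n|² = 9, and n·M − (-13) = -45.
t = -45/9 = -5, so the foot is M − t·n = (-12, 12, 11) − (-5)·(1, -2, -2) = (-7, 2, 1).

(-7, 2, 1)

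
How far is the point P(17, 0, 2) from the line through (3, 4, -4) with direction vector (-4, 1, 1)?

√86

Direction vector d = (-4, 1, 1).
AP = (14, -4, 6), and AP × d = (-10, -38, -2).
|AP × d|² = 1548 and |d|² = 18, so the distance is √(1548/18) = √86.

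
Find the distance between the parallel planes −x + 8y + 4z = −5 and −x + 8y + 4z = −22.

Both planes have normal n = (−1, 8, 4), |n| = 9. Any point on the first plane is at distance |(-22) − (-5)|/|n| = 17/9 from the second.

17/9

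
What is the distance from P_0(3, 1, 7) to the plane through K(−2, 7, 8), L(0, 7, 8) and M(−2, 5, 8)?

1

KL = (2, 0, 0) and KM = (0, −2, 0), so a normal is n = KL × KM = (0, 0, −4).
d = |(-4)·7 − (-32)| / √(0 + 0 + 16) = |4| / 4 = 1.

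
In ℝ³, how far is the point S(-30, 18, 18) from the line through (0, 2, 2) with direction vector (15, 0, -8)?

Direction vector d = (15, 0, -8).
AP = (-30, 16, 16), and AP × d = (-128, 0, -240).
|AP × d|² = 73984 and |d|² = 289, so the distance is √(73984/289) = √256 = 16.

16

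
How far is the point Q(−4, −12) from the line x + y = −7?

d = |1·(-4) + 1·(-12) − (-7)| / √(1 + 1) = |-9|/√2 = 9√2/2.

9/√2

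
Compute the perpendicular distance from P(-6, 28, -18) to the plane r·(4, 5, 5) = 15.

Normal vector n = (4, 5, 5), and n·(-6, 28, -18) - 15 = 11.
|n| = √(16 + 25 + 25) = √66, so the distance is |11|/√66 = 11/√66.

11/√66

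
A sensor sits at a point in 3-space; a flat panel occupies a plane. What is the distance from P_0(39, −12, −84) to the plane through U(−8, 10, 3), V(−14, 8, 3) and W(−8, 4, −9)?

UV = (−6, −2, 0) and UW = (0, −6, −12), so a normal is n = UV × UW = (24, −72, 36).
n = (24, −72, 36); n·P − (-804) = -420; |n| = 84; distance = 420/84 = 5.

5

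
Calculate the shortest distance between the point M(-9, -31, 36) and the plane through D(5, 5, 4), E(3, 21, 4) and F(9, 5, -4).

DE = (-2, 16, 0) and DF = (4, 0, -8), so a normal is n = DE × DF = (-128, -16, -64).
n = (-128, -16, -64); n·P − (-976) = 320; |n| = 144; distance = 320/144 = 20/9.

20/9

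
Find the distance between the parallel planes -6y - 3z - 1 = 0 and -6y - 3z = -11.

4/√5

Both planes have normal n = (0, -6, -3), |n| = 3√5. Any point on the first plane is at distance |(-11) − 1|/|n| = 12/(3√5) = 4/√5 from the second.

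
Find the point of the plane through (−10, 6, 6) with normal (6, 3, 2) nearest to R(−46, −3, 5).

n = (6, 3, 2), |n|² = 49, and n·R − (-30) = -245.
t = -245/49 = -5, so the foot is R − t·n = (−46, −3, 5) − (-5)·(6, 3, 2) = (−16, 12, 15).

(-16, 12, 15)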